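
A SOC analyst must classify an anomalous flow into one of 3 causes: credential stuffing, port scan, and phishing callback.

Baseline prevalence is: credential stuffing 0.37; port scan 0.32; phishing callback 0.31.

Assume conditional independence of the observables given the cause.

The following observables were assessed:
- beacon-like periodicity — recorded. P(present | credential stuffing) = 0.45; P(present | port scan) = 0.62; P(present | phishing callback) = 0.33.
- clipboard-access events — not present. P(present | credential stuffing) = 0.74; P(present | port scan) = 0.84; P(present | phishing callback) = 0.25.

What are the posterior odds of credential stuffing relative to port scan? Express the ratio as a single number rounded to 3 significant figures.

Posterior odds equal prior odds times the likelihood ratio; only the two competing hypotheses matter (using 1 − P(present | H) for each absent observable).
  credential stuffing: 0.37 × 0.45 × (1 − 0.74) = 0.04329
  port scan: 0.32 × 0.62 × (1 − 0.84) = 0.031744
Odds(credential stuffing : port scan) = 0.04329 / 0.031744 ≈ 1.36.

1.36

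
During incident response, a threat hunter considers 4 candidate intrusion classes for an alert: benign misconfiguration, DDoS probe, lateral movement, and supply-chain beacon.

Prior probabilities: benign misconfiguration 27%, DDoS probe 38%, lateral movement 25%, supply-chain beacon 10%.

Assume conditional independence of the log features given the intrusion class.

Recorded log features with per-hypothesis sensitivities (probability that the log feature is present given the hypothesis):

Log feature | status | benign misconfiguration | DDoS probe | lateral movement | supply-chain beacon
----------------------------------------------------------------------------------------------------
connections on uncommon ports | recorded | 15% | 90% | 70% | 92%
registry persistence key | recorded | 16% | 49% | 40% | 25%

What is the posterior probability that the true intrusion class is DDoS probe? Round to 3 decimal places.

By Bayes' rule with conditional independence, the unnormalized weight for each hypothesis is prior × ∏ likelihoods:
  benign misconfiguration: 0.27 × 0.15 × 0.16 = 0.00648
  DDoS probe: 0.38 × 0.90 × 0.49 = 0.16758
  lateral movement: 0.25 × 0.70 × 0.40 = 0.07
  supply-chain beacon: 0.10 × 0.92 × 0.25 = 0.023
The unnormalized weights sum to 0.26706.
P(DDoS probe | evidence) = 0.16758 / 0.26706 ≈ 0.627.

0.627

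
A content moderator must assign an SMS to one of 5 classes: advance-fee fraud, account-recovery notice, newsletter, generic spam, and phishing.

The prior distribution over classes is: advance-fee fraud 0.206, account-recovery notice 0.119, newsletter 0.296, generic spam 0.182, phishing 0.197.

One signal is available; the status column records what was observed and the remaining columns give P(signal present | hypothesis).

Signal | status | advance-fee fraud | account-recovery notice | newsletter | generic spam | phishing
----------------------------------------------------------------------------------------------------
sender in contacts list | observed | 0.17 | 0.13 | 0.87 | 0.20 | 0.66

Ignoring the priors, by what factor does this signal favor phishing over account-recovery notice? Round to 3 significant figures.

Likelihood of this signal under each hypothesis:
  phishing: 0.66
  account-recovery notice: 0.13
Bayes factor = 0.66 / 0.13 ≈ 5.08

5.08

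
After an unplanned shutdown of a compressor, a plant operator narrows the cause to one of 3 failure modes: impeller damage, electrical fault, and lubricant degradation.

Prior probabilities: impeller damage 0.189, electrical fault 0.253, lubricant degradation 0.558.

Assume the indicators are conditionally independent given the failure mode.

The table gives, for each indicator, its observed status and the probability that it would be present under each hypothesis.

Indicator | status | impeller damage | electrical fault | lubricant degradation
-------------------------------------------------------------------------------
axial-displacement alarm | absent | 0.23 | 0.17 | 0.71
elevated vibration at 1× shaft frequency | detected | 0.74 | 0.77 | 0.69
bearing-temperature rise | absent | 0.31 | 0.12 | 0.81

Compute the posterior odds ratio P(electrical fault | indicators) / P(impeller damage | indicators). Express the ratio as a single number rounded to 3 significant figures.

The normalizing constant cancels in an odds ratio, so compute prior × likelihood for the two hypotheses only (using 1 − P(present | H) for each absent indicator):
  electrical fault: 0.253 × (1 − 0.17) × 0.77 × (1 − 0.12) = 0.14229
  impeller damage: 0.189 × (1 − 0.23) × 0.74 × (1 − 0.31) = 0.074308
Posterior odds = 0.14229 / 0.074308 ≈ 1.91.

1.91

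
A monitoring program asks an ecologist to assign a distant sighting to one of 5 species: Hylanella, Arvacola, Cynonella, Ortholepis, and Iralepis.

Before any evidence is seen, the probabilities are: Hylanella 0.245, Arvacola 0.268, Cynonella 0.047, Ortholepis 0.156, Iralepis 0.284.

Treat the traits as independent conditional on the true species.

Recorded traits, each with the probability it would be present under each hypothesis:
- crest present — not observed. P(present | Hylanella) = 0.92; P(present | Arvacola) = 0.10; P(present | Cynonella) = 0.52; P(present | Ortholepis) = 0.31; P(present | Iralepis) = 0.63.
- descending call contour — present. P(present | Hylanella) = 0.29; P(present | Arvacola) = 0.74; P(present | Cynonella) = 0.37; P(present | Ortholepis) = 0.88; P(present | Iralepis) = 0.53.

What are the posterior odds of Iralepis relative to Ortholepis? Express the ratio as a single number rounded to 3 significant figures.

The normalizing constant cancels in an odds ratio, so compute prior × likelihood for the two hypotheses only (using 1 − P(present | H) for each absent trait):
  Iralepis: 0.284 × (1 − 0.63) × 0.53 = 0.055692
  Ortholepis: 0.156 × (1 − 0.31) × 0.88 = 0.094723
Odds(Iralepis : Ortholepis) = 0.055692 / 0.094723 ≈ 0.588.

0.588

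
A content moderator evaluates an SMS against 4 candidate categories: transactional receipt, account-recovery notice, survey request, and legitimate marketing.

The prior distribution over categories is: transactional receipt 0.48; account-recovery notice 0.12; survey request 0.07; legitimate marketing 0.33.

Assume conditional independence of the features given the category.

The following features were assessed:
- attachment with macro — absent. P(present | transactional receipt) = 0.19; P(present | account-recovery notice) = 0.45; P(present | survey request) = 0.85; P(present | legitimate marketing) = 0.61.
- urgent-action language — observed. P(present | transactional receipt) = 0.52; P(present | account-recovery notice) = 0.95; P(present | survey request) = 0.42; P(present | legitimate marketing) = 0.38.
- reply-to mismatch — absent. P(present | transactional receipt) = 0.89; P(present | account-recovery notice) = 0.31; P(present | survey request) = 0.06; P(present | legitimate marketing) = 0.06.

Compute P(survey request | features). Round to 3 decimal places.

0.036

By Bayes' rule with conditional independence, the unnormalized weight for each hypothesis is prior × ∏ likelihoods (using 1 − P(present | H) for each absent feature):
  transactional receipt: 0.48 × (1 − 0.19) × 0.52 × (1 − 0.89) = 0.022239
  account-recovery notice: 0.12 × (1 − 0.45) × 0.95 × (1 − 0.31) = 0.043263
  survey request: 0.07 × (1 − 0.85) × 0.42 × (1 − 0.06) = 0.0041454
  legitimate marketing: 0.33 × (1 − 0.61) × 0.38 × (1 − 0.06) = 0.045972
The unnormalized weights sum to 0.11562.
P(survey request | evidence) = 0.0041454 / 0.11562 ≈ 0.036.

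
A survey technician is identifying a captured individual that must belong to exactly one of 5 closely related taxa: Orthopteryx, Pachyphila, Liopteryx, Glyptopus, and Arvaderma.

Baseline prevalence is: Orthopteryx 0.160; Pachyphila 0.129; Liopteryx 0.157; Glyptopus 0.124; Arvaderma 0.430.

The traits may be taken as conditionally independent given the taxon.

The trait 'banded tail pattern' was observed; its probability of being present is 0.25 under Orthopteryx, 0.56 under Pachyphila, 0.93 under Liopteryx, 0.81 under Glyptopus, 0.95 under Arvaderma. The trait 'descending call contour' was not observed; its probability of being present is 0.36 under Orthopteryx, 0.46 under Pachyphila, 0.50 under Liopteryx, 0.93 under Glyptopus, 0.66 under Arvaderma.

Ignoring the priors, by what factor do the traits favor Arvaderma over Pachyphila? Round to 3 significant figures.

1.07

Joint likelihood of the trait pattern under each hypothesis (using 1 − P(present | H) for each absent trait):
  Arvaderma: 0.95 × (1 − 0.66) = 0.323
  Pachyphila: 0.56 × (1 − 0.46) = 0.3024
Bayes factor = 0.323 / 0.3024 ≈ 1.07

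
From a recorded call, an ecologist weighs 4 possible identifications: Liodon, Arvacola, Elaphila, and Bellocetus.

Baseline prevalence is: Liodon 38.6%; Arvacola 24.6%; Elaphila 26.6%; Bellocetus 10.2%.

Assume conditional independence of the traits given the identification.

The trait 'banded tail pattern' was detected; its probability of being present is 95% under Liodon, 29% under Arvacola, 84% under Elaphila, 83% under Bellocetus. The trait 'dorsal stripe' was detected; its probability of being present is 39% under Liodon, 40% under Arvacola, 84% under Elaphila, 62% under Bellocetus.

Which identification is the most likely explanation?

Elaphila

For each hypothesis, the unnormalized posterior weight is prior × product of the trait likelihoods:
  Liodon: 0.386 × 0.95 × 0.39 = 0.14301
  Arvacola: 0.246 × 0.29 × 0.40 = 0.028536
  Elaphila: 0.266 × 0.84 × 0.84 = 0.18769
  Bellocetus: 0.102 × 0.83 × 0.62 = 0.052489
Normalizing constant Z = 0.14301 + 0.028536 + 0.18769 + 0.052489 = 0.41173.
P(Liodon | evidence) ≈ 0.14301 / 0.41173 ≈ 0.347
P(Arvacola | evidence) ≈ 0.028536 / 0.41173 ≈ 0.069
P(Elaphila | evidence) ≈ 0.18769 / 0.41173 ≈ 0.456
P(Bellocetus | evidence) ≈ 0.052489 / 0.41173 ≈ 0.127
The largest is 0.456, so Elaphila is most probable.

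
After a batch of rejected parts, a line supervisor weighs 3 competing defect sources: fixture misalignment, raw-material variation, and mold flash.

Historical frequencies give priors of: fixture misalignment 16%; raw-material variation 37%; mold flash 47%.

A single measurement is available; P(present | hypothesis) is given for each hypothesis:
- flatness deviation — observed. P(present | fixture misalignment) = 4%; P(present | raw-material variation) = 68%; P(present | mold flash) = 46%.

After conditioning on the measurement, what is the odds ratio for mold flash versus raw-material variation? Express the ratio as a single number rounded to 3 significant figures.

0.859

Unnormalized posterior weight (prior times the measurement likelihood) for each of the two hypotheses:
  mold flash: 0.47 × 0.46 = 0.2162
  raw-material variation: 0.37 × 0.68 = 0.2516
Odds(mold flash : raw-material variation) = 0.2162 / 0.2516 ≈ 0.859.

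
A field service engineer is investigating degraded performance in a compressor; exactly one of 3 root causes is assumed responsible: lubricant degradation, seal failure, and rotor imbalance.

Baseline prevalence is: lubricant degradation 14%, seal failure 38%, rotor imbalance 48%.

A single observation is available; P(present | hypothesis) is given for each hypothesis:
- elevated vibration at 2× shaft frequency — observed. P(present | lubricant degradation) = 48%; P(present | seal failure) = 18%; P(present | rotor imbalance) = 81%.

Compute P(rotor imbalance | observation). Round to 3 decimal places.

For each hypothesis, the unnormalized posterior weight is prior × likelihood:
  lubricant degradation: 0.14 × 0.48 = 0.0672
  seal failure: 0.38 × 0.18 = 0.0684
  rotor imbalance: 0.48 × 0.81 = 0.3888
Normalizing constant Z = 0.0672 + 0.0684 + 0.3888 = 0.5244.
P(rotor imbalance | evidence) = 0.3888 / 0.5244 ≈ 0.741.

0.741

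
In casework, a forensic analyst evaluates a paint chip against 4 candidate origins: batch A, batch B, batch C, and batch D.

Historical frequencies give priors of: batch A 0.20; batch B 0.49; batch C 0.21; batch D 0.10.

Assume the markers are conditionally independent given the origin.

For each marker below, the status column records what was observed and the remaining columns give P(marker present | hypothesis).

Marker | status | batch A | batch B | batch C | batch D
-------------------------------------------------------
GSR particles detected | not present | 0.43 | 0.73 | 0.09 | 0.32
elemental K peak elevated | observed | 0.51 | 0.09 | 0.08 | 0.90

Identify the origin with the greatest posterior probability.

batch D

For each hypothesis, the unnormalized posterior weight is prior × product of the marker likelihoods (using 1 − P(present | H) for each absent marker):
  batch A: 0.20 × (1 − 0.43) × 0.51 = 0.05814
  batch B: 0.49 × (1 − 0.73) × 0.09 = 0.011907
  batch C: 0.21 × (1 − 0.09) × 0.08 = 0.015288
  batch D: 0.10 × (1 − 0.32) × 0.90 = 0.0612
Marginal likelihood of the evidence = 0.14653.
P(batch A | evidence) ≈ 0.05814 / 0.14653 ≈ 0.397
P(batch B | evidence) ≈ 0.011907 / 0.14653 ≈ 0.081
P(batch C | evidence) ≈ 0.015288 / 0.14653 ≈ 0.104
P(batch D | evidence) ≈ 0.0612 / 0.14653 ≈ 0.418
The largest is 0.418, so batch D is most probable.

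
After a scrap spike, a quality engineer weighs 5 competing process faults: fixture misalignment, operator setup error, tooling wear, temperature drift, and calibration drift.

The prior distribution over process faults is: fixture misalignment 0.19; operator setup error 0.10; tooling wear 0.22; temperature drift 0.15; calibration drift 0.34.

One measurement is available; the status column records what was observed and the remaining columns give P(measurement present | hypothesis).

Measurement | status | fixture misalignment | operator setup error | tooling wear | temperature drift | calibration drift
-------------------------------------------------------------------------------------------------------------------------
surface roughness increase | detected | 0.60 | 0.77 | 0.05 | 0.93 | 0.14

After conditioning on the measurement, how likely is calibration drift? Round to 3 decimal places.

For each hypothesis, the unnormalized posterior weight is prior × likelihood:
  fixture misalignment: 0.19 × 0.60 = 0.114
  operator setup error: 0.10 × 0.77 = 0.077
  tooling wear: 0.22 × 0.05 = 0.011
  temperature drift: 0.15 × 0.93 = 0.1395
  calibration drift: 0.34 × 0.14 = 0.0476
Marginal likelihood of the evidence = 0.3891.
P(calibration drift | evidence) = 0.0476 / 0.3891 ≈ 0.122.

0.122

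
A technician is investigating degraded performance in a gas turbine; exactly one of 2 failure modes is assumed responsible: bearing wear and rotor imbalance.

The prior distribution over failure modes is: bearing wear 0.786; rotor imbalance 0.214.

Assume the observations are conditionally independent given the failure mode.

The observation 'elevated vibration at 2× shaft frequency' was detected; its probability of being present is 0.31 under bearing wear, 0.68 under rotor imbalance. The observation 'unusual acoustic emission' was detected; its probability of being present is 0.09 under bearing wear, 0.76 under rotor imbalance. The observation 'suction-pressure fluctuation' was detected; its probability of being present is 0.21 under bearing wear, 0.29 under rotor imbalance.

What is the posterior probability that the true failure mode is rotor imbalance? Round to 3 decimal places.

By Bayes' rule with conditional independence, the unnormalized weight for each hypothesis is prior × ∏ likelihoods:
  bearing wear: 0.786 × 0.31 × 0.09 × 0.21 = 0.0046052
  rotor imbalance: 0.214 × 0.68 × 0.76 × 0.29 = 0.032073
Normalizing constant Z = 0.0046052 + 0.032073 = 0.036678.
P(rotor imbalance | evidence) = 0.032073 / 0.036678 ≈ 0.874.

0.874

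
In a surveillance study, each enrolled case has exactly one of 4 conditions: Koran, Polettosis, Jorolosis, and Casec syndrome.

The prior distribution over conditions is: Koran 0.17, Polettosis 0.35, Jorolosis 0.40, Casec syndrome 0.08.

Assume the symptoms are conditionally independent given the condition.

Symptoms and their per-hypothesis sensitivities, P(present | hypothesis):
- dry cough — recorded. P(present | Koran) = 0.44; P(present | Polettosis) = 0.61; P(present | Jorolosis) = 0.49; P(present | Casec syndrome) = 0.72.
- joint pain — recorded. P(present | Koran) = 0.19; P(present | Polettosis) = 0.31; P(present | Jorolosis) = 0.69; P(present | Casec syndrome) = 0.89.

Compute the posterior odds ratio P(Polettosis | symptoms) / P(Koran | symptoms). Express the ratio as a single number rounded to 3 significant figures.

4.66

Unnormalized posterior weight (prior times the symptom likelihoods) for each of the two hypotheses:
  Polettosis: 0.35 × 0.61 × 0.31 = 0.066185
  Koran: 0.17 × 0.44 × 0.19 = 0.014212
Odds(Polettosis : Koran) = 0.066185 / 0.014212 ≈ 4.66.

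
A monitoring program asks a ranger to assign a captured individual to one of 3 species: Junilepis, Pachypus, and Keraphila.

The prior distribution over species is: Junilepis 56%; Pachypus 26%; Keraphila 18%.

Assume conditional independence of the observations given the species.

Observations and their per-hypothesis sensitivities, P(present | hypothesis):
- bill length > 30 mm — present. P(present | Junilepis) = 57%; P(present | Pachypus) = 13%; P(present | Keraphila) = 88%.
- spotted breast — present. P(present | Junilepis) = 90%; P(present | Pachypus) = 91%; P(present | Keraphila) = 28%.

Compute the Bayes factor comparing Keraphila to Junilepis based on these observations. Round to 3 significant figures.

0.480

Joint likelihood of the evidence pattern under each hypothesis:
  Keraphila: 0.88 × 0.28 = 0.2464
  Junilepis: 0.57 × 0.90 = 0.513
Bayes factor = 0.2464 / 0.513 ≈ 0.480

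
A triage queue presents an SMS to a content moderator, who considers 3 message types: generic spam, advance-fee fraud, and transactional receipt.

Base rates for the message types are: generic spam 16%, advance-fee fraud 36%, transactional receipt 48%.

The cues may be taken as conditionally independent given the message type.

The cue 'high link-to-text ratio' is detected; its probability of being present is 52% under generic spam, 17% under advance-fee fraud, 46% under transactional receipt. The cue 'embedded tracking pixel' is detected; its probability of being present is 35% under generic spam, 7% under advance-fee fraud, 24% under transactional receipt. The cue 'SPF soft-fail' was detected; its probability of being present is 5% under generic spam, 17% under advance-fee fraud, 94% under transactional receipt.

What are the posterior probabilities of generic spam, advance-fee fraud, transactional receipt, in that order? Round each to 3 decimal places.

0.028, 0.014, 0.958

Multiply each prior by the joint likelihood of the cue pattern:
  generic spam: 0.16 × 0.52 × 0.35 × 0.05 = 0.001456
  advance-fee fraud: 0.36 × 0.17 × 0.07 × 0.17 = 0.00072828
  transactional receipt: 0.48 × 0.46 × 0.24 × 0.94 = 0.049812
The unnormalized weights sum to 0.051997.
P(generic spam | evidence) = 0.001456 / 0.051997 ≈ 0.028
P(advance-fee fraud | evidence) = 0.00072828 / 0.051997 ≈ 0.014
P(transactional receipt | evidence) = 0.049812 / 0.051997 ≈ 0.958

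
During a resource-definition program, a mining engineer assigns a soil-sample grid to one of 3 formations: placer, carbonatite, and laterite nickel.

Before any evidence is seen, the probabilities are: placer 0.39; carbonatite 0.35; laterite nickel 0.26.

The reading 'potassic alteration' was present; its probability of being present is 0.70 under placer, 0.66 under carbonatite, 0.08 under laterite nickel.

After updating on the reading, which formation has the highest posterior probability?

placer

Multiply each prior by the likelihood of the reading:
  placer: 0.39 × 0.70 = 0.273
  carbonatite: 0.35 × 0.66 = 0.231
  laterite nickel: 0.26 × 0.08 = 0.0208
Marginal likelihood of the evidence = 0.5248.
P(placer | evidence) ≈ 0.273 / 0.5248 ≈ 0.520
P(carbonatite | evidence) ≈ 0.231 / 0.5248 ≈ 0.440
P(laterite nickel | evidence) ≈ 0.0208 / 0.5248 ≈ 0.040
The largest is 0.520, so placer is most probable.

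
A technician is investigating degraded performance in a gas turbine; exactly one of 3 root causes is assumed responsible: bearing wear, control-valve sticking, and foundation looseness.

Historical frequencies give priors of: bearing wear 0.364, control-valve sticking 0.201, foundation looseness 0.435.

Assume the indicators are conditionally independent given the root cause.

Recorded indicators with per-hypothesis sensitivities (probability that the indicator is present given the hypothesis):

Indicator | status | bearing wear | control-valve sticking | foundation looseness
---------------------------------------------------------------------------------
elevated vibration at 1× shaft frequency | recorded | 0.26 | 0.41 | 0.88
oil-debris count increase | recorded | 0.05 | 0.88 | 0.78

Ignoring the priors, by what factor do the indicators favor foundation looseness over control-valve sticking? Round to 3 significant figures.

Take the product of per-indicator likelihoods under each hypothesis, then divide.
  foundation looseness: 0.88 × 0.78 = 0.6864
  control-valve sticking: 0.41 × 0.88 = 0.3608
Bayes factor = 0.6864 / 0.3608 ≈ 1.90

1.90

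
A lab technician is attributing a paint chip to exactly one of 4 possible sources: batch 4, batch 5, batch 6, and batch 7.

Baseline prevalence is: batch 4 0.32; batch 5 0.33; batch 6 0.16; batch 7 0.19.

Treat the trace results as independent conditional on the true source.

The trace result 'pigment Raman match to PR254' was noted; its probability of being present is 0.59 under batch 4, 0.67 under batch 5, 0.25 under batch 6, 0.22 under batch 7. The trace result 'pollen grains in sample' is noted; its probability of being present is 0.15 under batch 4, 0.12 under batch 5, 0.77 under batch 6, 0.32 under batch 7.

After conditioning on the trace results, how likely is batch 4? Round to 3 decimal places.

Multiply each prior by the joint likelihood of the trace result pattern:
  batch 4: 0.32 × 0.59 × 0.15 = 0.02832
  batch 5: 0.33 × 0.67 × 0.12 = 0.026532
  batch 6: 0.16 × 0.25 × 0.77 = 0.0308
  batch 7: 0.19 × 0.22 × 0.32 = 0.013376
The unnormalized weights sum to 0.099028.
P(batch 4 | evidence) = 0.02832 / 0.099028 ≈ 0.286.

0.286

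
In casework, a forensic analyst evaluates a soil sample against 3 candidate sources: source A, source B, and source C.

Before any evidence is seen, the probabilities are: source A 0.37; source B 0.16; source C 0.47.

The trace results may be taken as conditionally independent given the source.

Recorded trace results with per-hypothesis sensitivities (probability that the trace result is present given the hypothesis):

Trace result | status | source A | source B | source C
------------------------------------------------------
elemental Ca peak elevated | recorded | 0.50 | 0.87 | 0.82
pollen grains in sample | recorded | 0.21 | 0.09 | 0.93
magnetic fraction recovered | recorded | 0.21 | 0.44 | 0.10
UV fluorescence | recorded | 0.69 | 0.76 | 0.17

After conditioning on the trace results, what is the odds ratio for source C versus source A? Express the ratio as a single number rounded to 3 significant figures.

Unnormalized posterior weight (prior times the trace result likelihoods) for each of the two hypotheses:
  source C: 0.47 × 0.82 × 0.93 × 0.10 × 0.17 = 0.0060932
  source A: 0.37 × 0.50 × 0.21 × 0.21 × 0.69 = 0.0056294
Odds(source C : source A) = 0.0060932 / 0.0056294 ≈ 1.08.

1.08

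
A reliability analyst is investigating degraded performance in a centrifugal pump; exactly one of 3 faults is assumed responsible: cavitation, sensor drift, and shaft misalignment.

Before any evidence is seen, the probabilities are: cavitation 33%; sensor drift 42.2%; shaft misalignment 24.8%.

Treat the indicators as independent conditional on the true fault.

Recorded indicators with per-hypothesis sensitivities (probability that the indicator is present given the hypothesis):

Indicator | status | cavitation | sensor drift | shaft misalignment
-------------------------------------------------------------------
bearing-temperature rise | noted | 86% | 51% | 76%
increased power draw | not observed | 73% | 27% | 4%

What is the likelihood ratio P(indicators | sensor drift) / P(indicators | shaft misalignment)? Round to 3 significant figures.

Joint likelihood of the indicator pattern under each hypothesis (using 1 − P(present | H) for each absent indicator):
  sensor drift: 0.51 × (1 − 0.27) = 0.3723
  shaft misalignment: 0.76 × (1 − 0.04) = 0.7296
Bayes factor = 0.3723 / 0.7296 ≈ 0.510

0.510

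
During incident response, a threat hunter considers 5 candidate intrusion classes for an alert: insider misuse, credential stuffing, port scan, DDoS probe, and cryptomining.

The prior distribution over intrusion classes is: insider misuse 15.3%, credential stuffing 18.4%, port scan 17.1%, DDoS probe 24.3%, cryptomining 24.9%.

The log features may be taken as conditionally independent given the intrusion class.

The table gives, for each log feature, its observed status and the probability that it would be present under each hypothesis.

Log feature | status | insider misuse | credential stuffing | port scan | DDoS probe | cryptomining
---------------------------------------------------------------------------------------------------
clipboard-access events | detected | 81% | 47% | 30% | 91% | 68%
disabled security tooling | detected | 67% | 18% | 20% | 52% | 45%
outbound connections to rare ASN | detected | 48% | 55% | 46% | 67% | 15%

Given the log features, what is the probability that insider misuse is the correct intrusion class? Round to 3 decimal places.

0.281

By Bayes' rule with conditional independence, the unnormalized weight for each hypothesis is prior × ∏ likelihoods:
  insider misuse: 0.153 × 0.81 × 0.67 × 0.48 = 0.039856
  credential stuffing: 0.184 × 0.47 × 0.18 × 0.55 = 0.0085615
  port scan: 0.171 × 0.30 × 0.20 × 0.46 = 0.0047196
  DDoS probe: 0.243 × 0.91 × 0.52 × 0.67 = 0.077042
  cryptomining: 0.249 × 0.68 × 0.45 × 0.15 = 0.011429
Normalizing constant Z = 0.039856 + 0.0085615 + 0.0047196 + 0.077042 + 0.011429 = 0.14161.
P(insider misuse | evidence) = 0.039856 / 0.14161 ≈ 0.281.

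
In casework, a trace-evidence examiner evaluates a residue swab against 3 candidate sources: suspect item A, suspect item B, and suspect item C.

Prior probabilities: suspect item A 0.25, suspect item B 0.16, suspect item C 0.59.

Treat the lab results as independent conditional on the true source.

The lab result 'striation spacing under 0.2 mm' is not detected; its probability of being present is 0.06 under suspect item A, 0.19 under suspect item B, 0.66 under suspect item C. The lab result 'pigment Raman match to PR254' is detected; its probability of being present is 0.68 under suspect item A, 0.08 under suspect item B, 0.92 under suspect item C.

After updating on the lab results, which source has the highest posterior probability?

suspect item C

By Bayes' rule with conditional independence, the unnormalized weight for each hypothesis is prior × ∏ likelihoods (using 1 − P(present | H) for each absent lab result):
  suspect item A: 0.25 × (1 − 0.06) × 0.68 = 0.1598
  suspect item B: 0.16 × (1 − 0.19) × 0.08 = 0.010368
  suspect item C: 0.59 × (1 − 0.66) × 0.92 = 0.18455
Normalizing constant Z = 0.1598 + 0.010368 + 0.18455 = 0.35472.
P(suspect item A | evidence) ≈ 0.1598 / 0.35472 ≈ 0.450
P(suspect item B | evidence) ≈ 0.010368 / 0.35472 ≈ 0.029
P(suspect item C | evidence) ≈ 0.18455 / 0.35472 ≈ 0.520
The largest is 0.520, so suspect item C is most probable.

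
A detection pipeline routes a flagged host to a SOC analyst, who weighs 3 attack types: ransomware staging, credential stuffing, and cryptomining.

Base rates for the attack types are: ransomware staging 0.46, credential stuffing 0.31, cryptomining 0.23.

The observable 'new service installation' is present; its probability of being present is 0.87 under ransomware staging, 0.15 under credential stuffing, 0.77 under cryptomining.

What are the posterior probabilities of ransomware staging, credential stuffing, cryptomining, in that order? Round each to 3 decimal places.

For each hypothesis, the unnormalized posterior weight is prior × likelihood:
  ransomware staging: 0.46 × 0.87 = 0.4002
  credential stuffing: 0.31 × 0.15 = 0.0465
  cryptomining: 0.23 × 0.77 = 0.1771
Marginal likelihood of the evidence = 0.6238.
P(ransomware staging | evidence) = 0.4002 / 0.6238 ≈ 0.642
P(credential stuffing | evidence) = 0.0465 / 0.6238 ≈ 0.075
P(cryptomining | evidence) = 0.1771 / 0.6238 ≈ 0.284

0.642, 0.075, 0.284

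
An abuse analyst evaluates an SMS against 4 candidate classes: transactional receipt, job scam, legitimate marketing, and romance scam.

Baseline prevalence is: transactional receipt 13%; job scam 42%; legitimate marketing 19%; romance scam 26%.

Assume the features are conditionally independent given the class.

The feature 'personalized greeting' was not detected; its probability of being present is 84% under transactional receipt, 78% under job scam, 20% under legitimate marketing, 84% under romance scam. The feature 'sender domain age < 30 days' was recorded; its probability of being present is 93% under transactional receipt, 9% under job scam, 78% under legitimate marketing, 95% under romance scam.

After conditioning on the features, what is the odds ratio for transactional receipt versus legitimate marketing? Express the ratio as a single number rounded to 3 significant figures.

The normalizing constant cancels in an odds ratio, so compute prior × likelihood for the two hypotheses only (using 1 − P(present | H) for each absent feature):
  transactional receipt: 0.13 × (1 − 0.84) × 0.93 = 0.019344
  legitimate marketing: 0.19 × (1 − 0.20) × 0.78 = 0.11856
Posterior odds = 0.019344 / 0.11856 ≈ 0.163.

0.163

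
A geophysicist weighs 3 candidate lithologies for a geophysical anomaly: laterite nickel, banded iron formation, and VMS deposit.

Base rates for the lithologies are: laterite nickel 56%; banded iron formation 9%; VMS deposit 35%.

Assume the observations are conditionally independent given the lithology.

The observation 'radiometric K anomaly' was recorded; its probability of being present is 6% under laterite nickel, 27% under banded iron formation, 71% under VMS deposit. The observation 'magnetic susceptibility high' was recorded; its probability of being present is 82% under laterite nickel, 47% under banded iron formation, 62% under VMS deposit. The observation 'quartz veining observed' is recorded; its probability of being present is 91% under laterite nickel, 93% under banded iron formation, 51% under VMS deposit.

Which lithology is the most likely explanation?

VMS deposit

Multiply each prior by the joint likelihood of the evidence pattern:
  laterite nickel: 0.56 × 0.06 × 0.82 × 0.91 = 0.025072
  banded iron formation: 0.09 × 0.27 × 0.47 × 0.93 = 0.010622
  VMS deposit: 0.35 × 0.71 × 0.62 × 0.51 = 0.078576
Marginal likelihood of the evidence = 0.11427.
P(laterite nickel | evidence) ≈ 0.025072 / 0.11427 ≈ 0.219
P(banded iron formation | evidence) ≈ 0.010622 / 0.11427 ≈ 0.093
P(VMS deposit | evidence) ≈ 0.078576 / 0.11427 ≈ 0.688
The largest is 0.688, so VMS deposit is most probable.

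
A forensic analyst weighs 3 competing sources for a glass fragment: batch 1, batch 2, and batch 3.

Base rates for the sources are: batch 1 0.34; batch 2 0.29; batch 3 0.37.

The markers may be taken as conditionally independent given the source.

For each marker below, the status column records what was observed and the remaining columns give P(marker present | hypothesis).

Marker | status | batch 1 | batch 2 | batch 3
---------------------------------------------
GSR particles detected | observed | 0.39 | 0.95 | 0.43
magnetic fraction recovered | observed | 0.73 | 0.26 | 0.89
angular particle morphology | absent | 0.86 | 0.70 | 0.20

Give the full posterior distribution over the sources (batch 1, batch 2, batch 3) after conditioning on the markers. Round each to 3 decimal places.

0.091, 0.145, 0.764

By Bayes' rule with conditional independence, the unnormalized weight for each hypothesis is prior × ∏ likelihoods (using 1 − P(present | H) for each absent marker):
  batch 1: 0.34 × 0.39 × 0.73 × (1 − 0.86) = 0.013552
  batch 2: 0.29 × 0.95 × 0.26 × (1 − 0.70) = 0.021489
  batch 3: 0.37 × 0.43 × 0.89 × (1 − 0.20) = 0.11328
Normalizing constant Z = 0.013552 + 0.021489 + 0.11328 = 0.14832.
P(batch 1 | evidence) = 0.013552 / 0.14832 ≈ 0.091
P(batch 2 | evidence) = 0.021489 / 0.14832 ≈ 0.145
P(batch 3 | evidence) = 0.11328 / 0.14832 ≈ 0.764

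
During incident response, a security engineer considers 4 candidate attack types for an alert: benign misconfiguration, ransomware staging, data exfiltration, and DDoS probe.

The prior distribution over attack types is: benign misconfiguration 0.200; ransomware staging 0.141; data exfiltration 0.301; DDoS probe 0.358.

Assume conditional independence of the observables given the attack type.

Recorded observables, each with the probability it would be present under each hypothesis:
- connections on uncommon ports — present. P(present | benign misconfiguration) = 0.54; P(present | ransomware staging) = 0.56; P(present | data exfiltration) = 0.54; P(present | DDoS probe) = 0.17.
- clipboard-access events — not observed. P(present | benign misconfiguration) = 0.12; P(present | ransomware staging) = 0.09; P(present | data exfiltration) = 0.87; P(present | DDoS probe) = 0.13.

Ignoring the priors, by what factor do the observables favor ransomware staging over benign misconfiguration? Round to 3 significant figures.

1.07

Joint likelihood of the observable pattern under each hypothesis (using 1 − P(present | H) for each absent observable):
  ransomware staging: 0.56 × (1 − 0.09) = 0.5096
  benign misconfiguration: 0.54 × (1 − 0.12) = 0.4752
Bayes factor = 0.5096 / 0.4752 ≈ 1.07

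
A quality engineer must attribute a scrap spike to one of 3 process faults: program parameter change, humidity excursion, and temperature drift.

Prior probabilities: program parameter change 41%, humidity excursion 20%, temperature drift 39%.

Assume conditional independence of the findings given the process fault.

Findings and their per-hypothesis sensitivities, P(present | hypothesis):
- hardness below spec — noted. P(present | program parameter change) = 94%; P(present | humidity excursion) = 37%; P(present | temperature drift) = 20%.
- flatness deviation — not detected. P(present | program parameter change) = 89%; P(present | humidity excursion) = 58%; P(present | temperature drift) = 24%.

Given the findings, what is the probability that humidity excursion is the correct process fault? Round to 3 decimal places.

By Bayes' rule with conditional independence, the unnormalized weight for each hypothesis is prior × ∏ likelihoods (using 1 − P(present | H) for each absent finding):
  program parameter change: 0.41 × 0.94 × (1 − 0.89) = 0.042394
  humidity excursion: 0.20 × 0.37 × (1 − 0.58) = 0.03108
  temperature drift: 0.39 × 0.20 × (1 − 0.24) = 0.05928
The unnormalized weights sum to 0.13275.
P(humidity excursion | evidence) = 0.03108 / 0.13275 ≈ 0.234.

0.234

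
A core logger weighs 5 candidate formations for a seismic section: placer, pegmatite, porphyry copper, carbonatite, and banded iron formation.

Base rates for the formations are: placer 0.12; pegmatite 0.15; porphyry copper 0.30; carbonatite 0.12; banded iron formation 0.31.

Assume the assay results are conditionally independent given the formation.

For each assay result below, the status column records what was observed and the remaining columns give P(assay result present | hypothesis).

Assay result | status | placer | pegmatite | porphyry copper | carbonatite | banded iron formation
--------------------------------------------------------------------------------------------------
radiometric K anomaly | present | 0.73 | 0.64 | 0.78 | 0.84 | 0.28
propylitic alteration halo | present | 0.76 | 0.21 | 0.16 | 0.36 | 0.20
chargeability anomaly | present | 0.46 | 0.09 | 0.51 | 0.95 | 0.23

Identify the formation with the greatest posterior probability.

carbonatite

For each hypothesis, the unnormalized posterior weight is prior × product of the assay result likelihoods:
  placer: 0.12 × 0.73 × 0.76 × 0.46 = 0.030625
  pegmatite: 0.15 × 0.64 × 0.21 × 0.09 = 0.0018144
  porphyry copper: 0.30 × 0.78 × 0.16 × 0.51 = 0.019094
  carbonatite: 0.12 × 0.84 × 0.36 × 0.95 = 0.034474
  banded iron formation: 0.31 × 0.28 × 0.20 × 0.23 = 0.0039928
Marginal likelihood of the evidence = 0.09.
P(placer | evidence) ≈ 0.030625 / 0.09 ≈ 0.340
P(pegmatite | evidence) ≈ 0.0018144 / 0.09 ≈ 0.020
P(porphyry copper | evidence) ≈ 0.019094 / 0.09 ≈ 0.212
P(carbonatite | evidence) ≈ 0.034474 / 0.09 ≈ 0.383
P(banded iron formation | evidence) ≈ 0.0039928 / 0.09 ≈ 0.044
The largest is 0.383, so carbonatite is most probable.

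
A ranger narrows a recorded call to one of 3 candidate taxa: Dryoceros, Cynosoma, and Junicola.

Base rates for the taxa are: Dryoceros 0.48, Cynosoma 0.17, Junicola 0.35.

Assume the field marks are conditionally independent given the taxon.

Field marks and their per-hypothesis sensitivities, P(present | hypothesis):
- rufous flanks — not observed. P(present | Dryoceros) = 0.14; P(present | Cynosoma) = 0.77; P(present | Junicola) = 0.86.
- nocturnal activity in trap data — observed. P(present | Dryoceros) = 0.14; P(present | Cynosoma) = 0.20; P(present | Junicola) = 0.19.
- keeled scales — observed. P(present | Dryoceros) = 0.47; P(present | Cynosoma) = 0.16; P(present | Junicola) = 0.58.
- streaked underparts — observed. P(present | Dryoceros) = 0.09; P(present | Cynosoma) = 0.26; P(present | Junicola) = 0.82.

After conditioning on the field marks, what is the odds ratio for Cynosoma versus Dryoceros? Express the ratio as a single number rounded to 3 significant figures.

0.133

Unnormalized posterior weight (prior times the field mark likelihoods) for each of the two hypotheses (using 1 − P(present | H) for each absent field mark):
  Cynosoma: 0.17 × (1 − 0.77) × 0.20 × 0.16 × 0.26 = 0.00032531
  Dryoceros: 0.48 × (1 − 0.14) × 0.14 × 0.47 × 0.09 = 0.0024446
Posterior odds = 0.00032531 / 0.0024446 ≈ 0.133.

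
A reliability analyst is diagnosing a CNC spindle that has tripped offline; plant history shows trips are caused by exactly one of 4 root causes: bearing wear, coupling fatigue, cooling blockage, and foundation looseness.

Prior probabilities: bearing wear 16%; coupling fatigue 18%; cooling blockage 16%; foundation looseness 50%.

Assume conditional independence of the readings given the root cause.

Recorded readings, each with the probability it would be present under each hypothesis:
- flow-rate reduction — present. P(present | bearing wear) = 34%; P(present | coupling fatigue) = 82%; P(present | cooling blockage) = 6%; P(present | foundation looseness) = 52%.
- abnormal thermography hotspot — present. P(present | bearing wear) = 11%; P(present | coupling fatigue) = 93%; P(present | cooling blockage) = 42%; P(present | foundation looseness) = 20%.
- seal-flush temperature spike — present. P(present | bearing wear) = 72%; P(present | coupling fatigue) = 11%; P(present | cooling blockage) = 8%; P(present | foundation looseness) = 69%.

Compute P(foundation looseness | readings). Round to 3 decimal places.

0.645

Multiply each prior by the joint likelihood of the reading pattern:
  bearing wear: 0.16 × 0.34 × 0.11 × 0.72 = 0.0043085
  coupling fatigue: 0.18 × 0.82 × 0.93 × 0.11 = 0.015099
  cooling blockage: 0.16 × 0.06 × 0.42 × 0.08 = 0.00032256
  foundation looseness: 0.50 × 0.52 × 0.20 × 0.69 = 0.03588
Marginal likelihood of the evidence = 0.055611.
P(foundation looseness | evidence) = 0.03588 / 0.055611 ≈ 0.645.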